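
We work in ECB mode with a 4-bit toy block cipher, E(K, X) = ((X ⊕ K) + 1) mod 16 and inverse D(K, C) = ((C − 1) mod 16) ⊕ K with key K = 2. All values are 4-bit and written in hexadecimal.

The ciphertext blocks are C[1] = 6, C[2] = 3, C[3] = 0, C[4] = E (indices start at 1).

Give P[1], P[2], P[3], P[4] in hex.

P[1] = 7, P[2] = 0, P[3] = D, P[4] = F

ECB decryption: P_i = D(K, C_i).
P[1]: D(K, 6) = 7.
P[2]: D(K, 3) = 0.
P[3]: D(K, 0) = D.
P[4]: D(K, E) = F.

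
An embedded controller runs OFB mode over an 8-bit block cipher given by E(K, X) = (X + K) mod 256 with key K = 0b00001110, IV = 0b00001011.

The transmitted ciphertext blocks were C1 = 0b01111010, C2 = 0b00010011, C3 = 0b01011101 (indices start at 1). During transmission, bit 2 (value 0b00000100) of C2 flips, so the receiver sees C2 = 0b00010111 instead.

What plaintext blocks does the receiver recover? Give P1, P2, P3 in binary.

P1 = 0b01100011, P2 = 0b00110000, P3 = 0b01101000

OFB decryption: S_i = E(K, S_{i−1}) with S_{0} = IV; P_i = C_i ⊕ S_i.
Only C2 changed, to 0b00010111. In OFB, a change in C_i flips the same bit in P_i only; the keystream is unaffected. Decrypting the received ciphertext:
P1: S = E(K, 0b00001011) = 0b00011001; 0b01111010 ⊕ 0b00011001 = 0b01100011.
P2: S = E(K, 0b00011001) = 0b00100111; 0b00010111 ⊕ 0b00100111 = 0b00110000.
P3: S = E(K, 0b00100111) = 0b00110101; 0b01011101 ⊕ 0b00110101 = 0b01101000.
Blocks that differ from the original plaintext: P2.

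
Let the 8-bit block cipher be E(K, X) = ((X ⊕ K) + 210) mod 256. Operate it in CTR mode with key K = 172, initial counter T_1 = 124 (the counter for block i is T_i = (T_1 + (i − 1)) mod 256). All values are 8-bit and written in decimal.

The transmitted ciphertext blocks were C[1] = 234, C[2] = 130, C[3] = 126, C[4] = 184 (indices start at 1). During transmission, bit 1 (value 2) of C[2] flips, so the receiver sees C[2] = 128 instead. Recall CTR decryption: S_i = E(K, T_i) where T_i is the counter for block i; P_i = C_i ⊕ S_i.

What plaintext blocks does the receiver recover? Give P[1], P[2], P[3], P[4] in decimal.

P[1] = 72, P[2] = 35, P[3] = 218, P[4] = 29

Only C[2] changed, to 128. In CTR, a change in C_i flips the same bit in P_i only; the keystream is unaffected. Decrypting the received ciphertext:
P[1]: T = 124, S = E(K, T) = 162; 234 ⊕ 162 = 72.
P[2]: T = 125, S = E(K, T) = 163; 128 ⊕ 163 = 35.
P[3]: T = 126, S = E(K, T) = 164; 126 ⊕ 164 = 218.
P[4]: T = 127, S = E(K, T) = 165; 184 ⊕ 165 = 29.
Blocks that differ from the original plaintext: P[2].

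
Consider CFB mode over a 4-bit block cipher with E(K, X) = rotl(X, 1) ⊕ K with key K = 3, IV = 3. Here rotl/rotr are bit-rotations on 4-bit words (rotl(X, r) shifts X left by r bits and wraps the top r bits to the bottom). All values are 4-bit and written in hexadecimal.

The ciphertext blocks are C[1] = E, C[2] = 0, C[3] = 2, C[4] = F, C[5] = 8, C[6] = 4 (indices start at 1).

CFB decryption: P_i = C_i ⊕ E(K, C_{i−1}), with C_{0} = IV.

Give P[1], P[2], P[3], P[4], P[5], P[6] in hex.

P[1]: E(K, 3) = 5; E ⊕ 5 = B.
P[2]: E(K, E) = E; 0 ⊕ E = E.
P[3]: E(K, 0) = 3; 2 ⊕ 3 = 1.
P[4]: E(K, 2) = 7; F ⊕ 7 = 8.
P[5]: E(K, F) = C; 8 ⊕ C = 4.
P[6]: E(K, 8) = 2; 4 ⊕ 2 = 6.

P[1] = B, P[2] = E, P[3] = 1, P[4] = 8, P[5] = 4, P[6] = 6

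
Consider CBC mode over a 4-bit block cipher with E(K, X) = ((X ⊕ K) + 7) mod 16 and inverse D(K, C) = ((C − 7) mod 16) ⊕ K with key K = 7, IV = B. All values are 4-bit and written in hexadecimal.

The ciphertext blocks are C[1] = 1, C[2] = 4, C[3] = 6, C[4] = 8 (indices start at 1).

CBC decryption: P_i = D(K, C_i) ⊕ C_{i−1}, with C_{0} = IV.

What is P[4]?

P[4] = 0

P[4]: D(K, 8) = 6; 6 ⊕ 6 = 0.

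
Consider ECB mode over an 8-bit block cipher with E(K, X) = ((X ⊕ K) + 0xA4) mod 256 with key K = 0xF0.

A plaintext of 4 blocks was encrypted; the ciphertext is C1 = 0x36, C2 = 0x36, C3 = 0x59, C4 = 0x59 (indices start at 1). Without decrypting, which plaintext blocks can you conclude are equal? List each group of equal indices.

P1 = P2; P3 = P4

ECB encrypts each block independently with the same key, so equal ciphertext blocks imply equal plaintext blocks.
C1 = C2 = 0x36, so P1 = P2.
C3 = C4 = 0x59, so P3 = P4.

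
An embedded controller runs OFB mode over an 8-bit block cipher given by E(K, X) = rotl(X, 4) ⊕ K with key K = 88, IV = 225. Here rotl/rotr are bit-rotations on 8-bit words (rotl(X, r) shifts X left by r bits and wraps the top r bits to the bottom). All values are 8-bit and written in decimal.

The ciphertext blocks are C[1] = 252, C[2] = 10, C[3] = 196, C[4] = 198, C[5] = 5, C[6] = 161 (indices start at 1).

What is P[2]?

OFB decryption: S_i = E(K, S_{i−1}) with S_{0} = IV; P_i = C_i ⊕ S_i.
P[1]: S = E(K, 225) = 70; 252 ⊕ 70 = 186.
P[2]: S = E(K, 70) = 60; 10 ⊕ 60 = 54.

P[2] = 54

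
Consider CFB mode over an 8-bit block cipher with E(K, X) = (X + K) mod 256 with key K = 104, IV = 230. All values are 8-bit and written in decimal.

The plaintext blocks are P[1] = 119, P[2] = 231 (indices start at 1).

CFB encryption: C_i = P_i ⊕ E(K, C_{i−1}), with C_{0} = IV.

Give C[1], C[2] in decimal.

C[1]: E(K, 230) = 78; 119 ⊕ 78 = 57.
C[2]: E(K, 57) = 161; 231 ⊕ 161 = 70.

C[1] = 57, C[2] = 70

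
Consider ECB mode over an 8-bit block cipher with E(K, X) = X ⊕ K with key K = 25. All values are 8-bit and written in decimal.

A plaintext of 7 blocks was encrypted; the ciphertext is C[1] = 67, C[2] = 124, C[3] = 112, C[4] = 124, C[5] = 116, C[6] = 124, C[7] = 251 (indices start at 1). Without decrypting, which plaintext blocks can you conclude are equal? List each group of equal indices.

ECB encrypts each block independently with the same key, so equal ciphertext blocks imply equal plaintext blocks.
C[2] = C[4] = C[6] = 124, so P[2] = P[4] = P[6].

P[2] = P[4] = P[6]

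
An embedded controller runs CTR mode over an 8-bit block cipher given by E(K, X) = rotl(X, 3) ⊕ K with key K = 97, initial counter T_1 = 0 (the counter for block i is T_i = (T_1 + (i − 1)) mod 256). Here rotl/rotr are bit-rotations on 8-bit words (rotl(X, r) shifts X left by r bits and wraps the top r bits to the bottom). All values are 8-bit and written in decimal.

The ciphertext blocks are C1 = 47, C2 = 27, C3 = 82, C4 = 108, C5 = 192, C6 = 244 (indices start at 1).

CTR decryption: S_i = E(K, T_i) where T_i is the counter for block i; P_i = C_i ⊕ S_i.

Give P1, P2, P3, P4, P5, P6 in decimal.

P1: T = 0, S = E(K, T) = 97; 47 ⊕ 97 = 78.
P2: T = 1, S = E(K, T) = 105; 27 ⊕ 105 = 114.
P3: T = 2, S = E(K, T) = 113; 82 ⊕ 113 = 35.
P4: T = 3, S = E(K, T) = 121; 108 ⊕ 121 = 21.
P5: T = 4, S = E(K, T) = 65; 192 ⊕ 65 = 129.
P6: T = 5, S = E(K, T) = 73; 244 ⊕ 73 = 189.

P1 = 78, P2 = 114, P3 = 35, P4 = 21, P5 = 129, P6 = 189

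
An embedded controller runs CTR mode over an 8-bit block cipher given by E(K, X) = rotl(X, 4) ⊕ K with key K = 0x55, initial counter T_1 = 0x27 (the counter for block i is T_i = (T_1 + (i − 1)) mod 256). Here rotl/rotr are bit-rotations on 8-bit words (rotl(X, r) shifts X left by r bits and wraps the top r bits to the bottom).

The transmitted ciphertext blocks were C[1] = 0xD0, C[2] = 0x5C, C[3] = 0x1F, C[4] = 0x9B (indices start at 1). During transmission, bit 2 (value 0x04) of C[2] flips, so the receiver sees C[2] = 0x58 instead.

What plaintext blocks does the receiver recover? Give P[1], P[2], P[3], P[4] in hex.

P[1] = 0xF7, P[2] = 0x8F, P[3] = 0xD8, P[4] = 0x6C

CTR decryption: S_i = E(K, T_i) where T_i is the counter for block i; P_i = C_i ⊕ S_i.
Only C[2] changed, to 0x58. In CTR, a change in C_i flips the same bit in P_i only; the keystream is unaffected. Decrypting the received ciphertext:
P[1]: T = 0x27, S = E(K, T) = 0x27; 0xD0 ⊕ 0x27 = 0xF7.
P[2]: T = 0x28, S = E(K, T) = 0xD7; 0x58 ⊕ 0xD7 = 0x8F.
P[3]: T = 0x29, S = E(K, T) = 0xC7; 0x1F ⊕ 0xC7 = 0xD8.
P[4]: T = 0x2A, S = E(K, T) = 0xF7; 0x9B ⊕ 0xF7 = 0x6C.
Blocks that differ from the original plaintext: P[2].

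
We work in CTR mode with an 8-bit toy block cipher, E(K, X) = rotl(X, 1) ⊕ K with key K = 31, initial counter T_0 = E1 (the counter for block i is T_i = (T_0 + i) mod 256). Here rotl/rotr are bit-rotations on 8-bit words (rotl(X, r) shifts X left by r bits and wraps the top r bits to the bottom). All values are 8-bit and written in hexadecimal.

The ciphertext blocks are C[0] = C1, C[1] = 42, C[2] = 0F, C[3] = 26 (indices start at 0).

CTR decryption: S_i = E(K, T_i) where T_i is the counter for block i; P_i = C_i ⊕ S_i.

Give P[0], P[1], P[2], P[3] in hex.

P[0]: T = E1, S = E(K, T) = F2; C1 ⊕ F2 = 33.
P[1]: T = E2, S = E(K, T) = F4; 42 ⊕ F4 = B6.
P[2]: T = E3, S = E(K, T) = F6; 0F ⊕ F6 = F9.
P[3]: T = E4, S = E(K, T) = F8; 26 ⊕ F8 = DE.

P[0] = 33, P[1] = B6, P[2] = F9, P[3] = DE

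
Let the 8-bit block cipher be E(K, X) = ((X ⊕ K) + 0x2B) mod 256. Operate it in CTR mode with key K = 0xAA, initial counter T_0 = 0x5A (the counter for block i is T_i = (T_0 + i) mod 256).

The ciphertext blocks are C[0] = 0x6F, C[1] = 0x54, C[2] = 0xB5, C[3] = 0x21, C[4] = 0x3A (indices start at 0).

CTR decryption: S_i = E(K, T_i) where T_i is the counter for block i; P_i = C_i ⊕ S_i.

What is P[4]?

P[4]: T = 0x5E, S = E(K, T) = 0x1F; 0x3A ⊕ 0x1F = 0x25.

P[4] = 0x25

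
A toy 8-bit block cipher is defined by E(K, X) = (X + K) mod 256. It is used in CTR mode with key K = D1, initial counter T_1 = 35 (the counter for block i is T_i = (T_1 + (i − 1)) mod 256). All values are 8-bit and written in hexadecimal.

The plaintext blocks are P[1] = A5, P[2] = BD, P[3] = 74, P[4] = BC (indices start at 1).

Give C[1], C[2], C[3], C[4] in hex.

CTR encryption: S_i = E(K, T_i) where T_i is the counter for block i; C_i = P_i ⊕ S_i.
C[1]: T = 35, S = E(K, T) = 06; A5 ⊕ 06 = A3.
C[2]: T = 36, S = E(K, T) = 07; BD ⊕ 07 = BA.
C[3]: T = 37, S = E(K, T) = 08; 74 ⊕ 08 = 7C.
C[4]: T = 38, S = E(K, T) = 09; BC ⊕ 09 = B5.

C[1] = A3, C[2] = BA, C[3] = 7C, C[4] = B5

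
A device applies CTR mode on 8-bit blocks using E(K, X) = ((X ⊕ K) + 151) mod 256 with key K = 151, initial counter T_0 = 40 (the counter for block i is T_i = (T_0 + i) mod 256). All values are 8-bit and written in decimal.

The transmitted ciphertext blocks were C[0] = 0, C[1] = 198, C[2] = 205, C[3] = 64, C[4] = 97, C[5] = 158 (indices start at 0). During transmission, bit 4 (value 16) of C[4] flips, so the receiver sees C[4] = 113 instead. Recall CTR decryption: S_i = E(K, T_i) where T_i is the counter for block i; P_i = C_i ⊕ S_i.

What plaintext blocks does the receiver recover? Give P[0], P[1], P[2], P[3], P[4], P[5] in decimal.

P[0] = 86, P[1] = 147, P[2] = 153, P[3] = 19, P[4] = 35, P[5] = 207

Only C[4] changed, to 113. In CTR, a change in C_i flips the same bit in P_i only; the keystream is unaffected. Decrypting the received ciphertext:
P[0]: T = 40, S = E(K, T) = 86; 0 ⊕ 86 = 86.
P[1]: T = 41, S = E(K, T) = 85; 198 ⊕ 85 = 147.
P[2]: T = 42, S = E(K, T) = 84; 205 ⊕ 84 = 153.
P[3]: T = 43, S = E(K, T) = 83; 64 ⊕ 83 = 19.
P[4]: T = 44, S = E(K, T) = 82; 113 ⊕ 82 = 35.
P[5]: T = 45, S = E(K, T) = 81; 158 ⊕ 81 = 207.
Blocks that differ from the original plaintext: P[4].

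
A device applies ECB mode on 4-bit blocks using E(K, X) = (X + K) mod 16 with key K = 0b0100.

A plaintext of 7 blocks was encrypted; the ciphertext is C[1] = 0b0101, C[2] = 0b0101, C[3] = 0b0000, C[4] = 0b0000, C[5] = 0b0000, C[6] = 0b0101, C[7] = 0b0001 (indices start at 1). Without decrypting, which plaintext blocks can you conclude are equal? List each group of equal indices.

P[1] = P[2] = P[6]; P[3] = P[4] = P[5]

ECB encrypts each block independently with the same key, so equal ciphertext blocks imply equal plaintext blocks.
C[1] = C[2] = C[6] = 0b0101, so P[1] = P[2] = P[6].
C[3] = C[4] = C[5] = 0b0000, so P[3] = P[4] = P[5].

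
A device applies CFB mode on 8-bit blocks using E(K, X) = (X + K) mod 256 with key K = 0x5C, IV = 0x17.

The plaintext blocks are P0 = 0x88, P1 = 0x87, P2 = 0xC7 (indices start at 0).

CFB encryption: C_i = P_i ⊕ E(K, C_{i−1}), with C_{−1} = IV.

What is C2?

C0: E(K, 0x17) = 0x73; 0x88 ⊕ 0x73 = 0xFB.
C1: E(K, 0xFB) = 0x57; 0x87 ⊕ 0x57 = 0xD0.
C2: E(K, 0xD0) = 0x2C; 0xC7 ⊕ 0x2C = 0xEB.

C2 = 0xEB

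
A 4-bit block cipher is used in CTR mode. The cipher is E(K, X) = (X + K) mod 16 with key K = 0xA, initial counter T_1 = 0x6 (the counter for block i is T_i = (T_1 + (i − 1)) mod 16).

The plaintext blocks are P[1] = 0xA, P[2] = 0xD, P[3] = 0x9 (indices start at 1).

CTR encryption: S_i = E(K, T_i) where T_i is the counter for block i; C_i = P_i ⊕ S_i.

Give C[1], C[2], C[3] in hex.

C[1]: T = 0x6, S = E(K, T) = 0x0; 0xA ⊕ 0x0 = 0xA.
C[2]: T = 0x7, S = E(K, T) = 0x1; 0xD ⊕ 0x1 = 0xC.
C[3]: T = 0x8, S = E(K, T) = 0x2; 0x9 ⊕ 0x2 = 0xB.

C[1] = 0xA, C[2] = 0xC, C[3] = 0xB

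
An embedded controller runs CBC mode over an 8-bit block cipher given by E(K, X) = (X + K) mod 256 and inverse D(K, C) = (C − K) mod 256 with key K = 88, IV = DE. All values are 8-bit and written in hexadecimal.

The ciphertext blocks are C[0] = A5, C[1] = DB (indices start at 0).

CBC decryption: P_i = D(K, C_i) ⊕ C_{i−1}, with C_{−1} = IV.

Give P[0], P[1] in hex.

P[0] = C3, P[1] = F6

P[0]: D(K, A5) = 1D; 1D ⊕ DE = C3.
P[1]: D(K, DB) = 53; 53 ⊕ A5 = F6.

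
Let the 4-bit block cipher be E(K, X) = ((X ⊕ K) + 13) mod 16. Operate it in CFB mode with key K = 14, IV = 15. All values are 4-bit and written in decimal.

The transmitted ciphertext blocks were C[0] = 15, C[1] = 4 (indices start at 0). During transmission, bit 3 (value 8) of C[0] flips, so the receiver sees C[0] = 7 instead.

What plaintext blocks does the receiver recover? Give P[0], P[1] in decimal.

P[0] = 9, P[1] = 2

CFB decryption: P_i = C_i ⊕ E(K, C_{i−1}), with C_{−1} = IV.
Only C[0] changed, to 7. In CFB, a change in C_i flips the same bit in P_i and garbles P_{i+1}. Decrypting the received ciphertext:
P[0]: E(K, 15) = 14; 7 ⊕ 14 = 9.
P[1]: E(K, 7) = 6; 4 ⊕ 6 = 2.
Blocks that differ from the original plaintext: P[0], P[1].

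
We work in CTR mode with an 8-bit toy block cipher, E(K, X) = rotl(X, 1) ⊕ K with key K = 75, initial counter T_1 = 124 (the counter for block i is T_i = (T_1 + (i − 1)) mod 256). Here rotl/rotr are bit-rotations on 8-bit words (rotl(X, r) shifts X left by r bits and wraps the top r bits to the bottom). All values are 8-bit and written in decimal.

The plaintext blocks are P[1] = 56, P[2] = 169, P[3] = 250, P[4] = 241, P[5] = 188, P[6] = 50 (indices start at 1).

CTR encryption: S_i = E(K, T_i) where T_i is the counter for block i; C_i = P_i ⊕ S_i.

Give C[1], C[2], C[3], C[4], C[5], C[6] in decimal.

C[1] = 139, C[2] = 24, C[3] = 77, C[4] = 68, C[5] = 246, C[6] = 122

C[1]: T = 124, S = E(K, T) = 179; 56 ⊕ 179 = 139.
C[2]: T = 125, S = E(K, T) = 177; 169 ⊕ 177 = 24.
C[3]: T = 126, S = E(K, T) = 183; 250 ⊕ 183 = 77.
C[4]: T = 127, S = E(K, T) = 181; 241 ⊕ 181 = 68.
C[5]: T = 128, S = E(K, T) = 74; 188 ⊕ 74 = 246.
C[6]: T = 129, S = E(K, T) = 72; 50 ⊕ 72 = 122.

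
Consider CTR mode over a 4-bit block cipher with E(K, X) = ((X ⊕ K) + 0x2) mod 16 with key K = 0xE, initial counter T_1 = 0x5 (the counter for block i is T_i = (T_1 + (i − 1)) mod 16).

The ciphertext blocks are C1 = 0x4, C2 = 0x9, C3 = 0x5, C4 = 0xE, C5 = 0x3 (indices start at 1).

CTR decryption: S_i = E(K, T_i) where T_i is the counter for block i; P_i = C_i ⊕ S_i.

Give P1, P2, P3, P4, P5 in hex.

P1 = 0x9, P2 = 0x3, P3 = 0xE, P4 = 0x6, P5 = 0xA

P1: T = 0x5, S = E(K, T) = 0xD; 0x4 ⊕ 0xD = 0x9.
P2: T = 0x6, S = E(K, T) = 0xA; 0x9 ⊕ 0xA = 0x3.
P3: T = 0x7, S = E(K, T) = 0xB; 0x5 ⊕ 0xB = 0xE.
P4: T = 0x8, S = E(K, T) = 0x8; 0xE ⊕ 0x8 = 0x6.
P5: T = 0x9, S = E(K, T) = 0x9; 0x3 ⊕ 0x9 = 0xA.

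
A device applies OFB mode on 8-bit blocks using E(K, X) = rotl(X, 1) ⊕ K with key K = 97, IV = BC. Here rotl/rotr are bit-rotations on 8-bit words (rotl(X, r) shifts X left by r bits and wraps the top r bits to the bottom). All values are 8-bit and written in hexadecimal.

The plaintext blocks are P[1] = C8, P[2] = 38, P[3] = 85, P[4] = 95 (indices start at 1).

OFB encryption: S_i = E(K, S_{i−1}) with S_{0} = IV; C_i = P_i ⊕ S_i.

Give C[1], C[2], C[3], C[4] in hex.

C[1]: S = E(K, BC) = EE; C8 ⊕ EE = 26.
C[2]: S = E(K, EE) = 4A; 38 ⊕ 4A = 72.
C[3]: S = E(K, 4A) = 03; 85 ⊕ 03 = 86.
C[4]: S = E(K, 03) = 91; 95 ⊕ 91 = 04.

C[1] = 26, C[2] = 72, C[3] = 86, C[4] = 04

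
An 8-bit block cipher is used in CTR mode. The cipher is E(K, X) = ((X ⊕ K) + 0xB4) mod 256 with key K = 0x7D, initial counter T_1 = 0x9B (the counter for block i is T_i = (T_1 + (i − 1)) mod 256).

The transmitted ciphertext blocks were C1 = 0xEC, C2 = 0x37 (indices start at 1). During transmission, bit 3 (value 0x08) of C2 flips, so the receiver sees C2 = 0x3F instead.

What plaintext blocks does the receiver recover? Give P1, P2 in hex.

CTR decryption: S_i = E(K, T_i) where T_i is the counter for block i; P_i = C_i ⊕ S_i.
Only C2 changed, to 0x3F. In CTR, a change in C_i flips the same bit in P_i only; the keystream is unaffected. Decrypting the received ciphertext:
P1: T = 0x9B, S = E(K, T) = 0x9A; 0xEC ⊕ 0x9A = 0x76.
P2: T = 0x9C, S = E(K, T) = 0x95; 0x3F ⊕ 0x95 = 0xAA.
Blocks that differ from the original plaintext: P2.

P1 = 0x76, P2 = 0xAA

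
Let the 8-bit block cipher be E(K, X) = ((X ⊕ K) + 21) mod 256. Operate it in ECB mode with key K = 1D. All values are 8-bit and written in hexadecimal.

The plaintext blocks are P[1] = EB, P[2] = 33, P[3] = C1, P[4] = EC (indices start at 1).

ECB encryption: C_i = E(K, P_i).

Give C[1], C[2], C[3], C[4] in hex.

C[1] = 17, C[2] = 4F, C[3] = FD, C[4] = 12

C[1]: E(K, EB) = 17.
C[2]: E(K, 33) = 4F.
C[3]: E(K, C1) = FD.
C[4]: E(K, EC) = 12.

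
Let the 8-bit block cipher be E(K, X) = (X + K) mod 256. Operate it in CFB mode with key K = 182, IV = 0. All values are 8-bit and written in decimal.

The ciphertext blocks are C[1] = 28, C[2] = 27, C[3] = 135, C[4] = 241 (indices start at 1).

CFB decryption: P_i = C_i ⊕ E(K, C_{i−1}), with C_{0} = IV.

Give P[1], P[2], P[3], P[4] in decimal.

P[1] = 170, P[2] = 201, P[3] = 86, P[4] = 204

P[1]: E(K, 0) = 182; 28 ⊕ 182 = 170.
P[2]: E(K, 28) = 210; 27 ⊕ 210 = 201.
P[3]: E(K, 27) = 209; 135 ⊕ 209 = 86.
P[4]: E(K, 135) = 61; 241 ⊕ 61 = 204.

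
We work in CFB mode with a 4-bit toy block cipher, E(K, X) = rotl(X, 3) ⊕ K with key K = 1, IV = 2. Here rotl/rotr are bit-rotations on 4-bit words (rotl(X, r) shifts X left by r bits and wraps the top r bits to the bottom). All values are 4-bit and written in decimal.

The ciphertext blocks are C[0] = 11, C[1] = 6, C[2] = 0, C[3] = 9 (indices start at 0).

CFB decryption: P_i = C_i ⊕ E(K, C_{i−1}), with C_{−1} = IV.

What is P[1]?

P[1] = 10

P[1]: E(K, 11) = 12; 6 ⊕ 12 = 10.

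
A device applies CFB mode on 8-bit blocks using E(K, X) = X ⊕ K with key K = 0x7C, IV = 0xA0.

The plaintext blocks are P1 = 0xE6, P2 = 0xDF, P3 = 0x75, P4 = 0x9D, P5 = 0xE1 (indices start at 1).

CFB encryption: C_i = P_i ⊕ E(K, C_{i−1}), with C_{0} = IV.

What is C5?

C1: E(K, 0xA0) = 0xDC; 0xE6 ⊕ 0xDC = 0x3A.
C2: E(K, 0x3A) = 0x46; 0xDF ⊕ 0x46 = 0x99.
C3: E(K, 0x99) = 0xE5; 0x75 ⊕ 0xE5 = 0x90.
C4: E(K, 0x90) = 0xEC; 0x9D ⊕ 0xEC = 0x71.
C5: E(K, 0x71) = 0x0D; 0xE1 ⊕ 0x0D = 0xEC.

C5 = 0xEC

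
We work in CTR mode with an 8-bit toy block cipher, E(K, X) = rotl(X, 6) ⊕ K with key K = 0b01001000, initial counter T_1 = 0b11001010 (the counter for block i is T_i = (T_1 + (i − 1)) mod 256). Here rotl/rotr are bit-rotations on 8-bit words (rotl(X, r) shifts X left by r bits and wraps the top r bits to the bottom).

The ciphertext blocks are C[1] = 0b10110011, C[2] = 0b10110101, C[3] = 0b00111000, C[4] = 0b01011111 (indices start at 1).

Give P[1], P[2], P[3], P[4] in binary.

CTR decryption: S_i = E(K, T_i) where T_i is the counter for block i; P_i = C_i ⊕ S_i.
P[1]: T = 0b11001010, S = E(K, T) = 0b11111010; 0b10110011 ⊕ 0b11111010 = 0b01001001.
P[2]: T = 0b11001011, S = E(K, T) = 0b10111010; 0b10110101 ⊕ 0b10111010 = 0b00001111.
P[3]: T = 0b11001100, S = E(K, T) = 0b01111011; 0b00111000 ⊕ 0b01111011 = 0b01000011.
P[4]: T = 0b11001101, S = E(K, T) = 0b00111011; 0b01011111 ⊕ 0b00111011 = 0b01100100.

P[1] = 0b01001001, P[2] = 0b00001111, P[3] = 0b01000011, P[4] = 0b01100100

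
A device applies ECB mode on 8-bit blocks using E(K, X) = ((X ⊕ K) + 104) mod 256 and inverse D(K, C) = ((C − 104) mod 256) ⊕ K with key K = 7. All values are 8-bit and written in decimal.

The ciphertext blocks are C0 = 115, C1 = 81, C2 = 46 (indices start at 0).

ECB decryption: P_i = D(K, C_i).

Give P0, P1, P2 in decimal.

P0: D(K, 115) = 12.
P1: D(K, 81) = 238.
P2: D(K, 46) = 193.

P0 = 12, P1 = 238, P2 = 193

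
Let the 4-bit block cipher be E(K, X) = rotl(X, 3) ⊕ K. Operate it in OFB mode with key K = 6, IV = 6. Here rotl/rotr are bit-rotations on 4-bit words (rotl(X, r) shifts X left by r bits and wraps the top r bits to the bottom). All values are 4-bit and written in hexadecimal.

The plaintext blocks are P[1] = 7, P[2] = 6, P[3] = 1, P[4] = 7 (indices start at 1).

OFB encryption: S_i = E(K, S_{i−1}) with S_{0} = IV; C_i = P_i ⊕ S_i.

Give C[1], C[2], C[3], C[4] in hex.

C[1]: S = E(K, 6) = 5; 7 ⊕ 5 = 2.
C[2]: S = E(K, 5) = C; 6 ⊕ C = A.
C[3]: S = E(K, C) = 0; 1 ⊕ 0 = 1.
C[4]: S = E(K, 0) = 6; 7 ⊕ 6 = 1.

C[1] = 2, C[2] = A, C[3] = 1, C[4] = 1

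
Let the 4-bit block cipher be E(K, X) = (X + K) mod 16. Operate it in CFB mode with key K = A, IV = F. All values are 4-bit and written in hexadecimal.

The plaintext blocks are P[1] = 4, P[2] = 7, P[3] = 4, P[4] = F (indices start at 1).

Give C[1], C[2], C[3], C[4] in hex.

C[1] = D, C[2] = 0, C[3] = E, C[4] = 7

CFB encryption: C_i = P_i ⊕ E(K, C_{i−1}), with C_{0} = IV.
C[1]: E(K, F) = 9; 4 ⊕ 9 = D.
C[2]: E(K, D) = 7; 7 ⊕ 7 = 0.
C[3]: E(K, 0) = A; 4 ⊕ A = E.
C[4]: E(K, E) = 8; F ⊕ 8 = 7.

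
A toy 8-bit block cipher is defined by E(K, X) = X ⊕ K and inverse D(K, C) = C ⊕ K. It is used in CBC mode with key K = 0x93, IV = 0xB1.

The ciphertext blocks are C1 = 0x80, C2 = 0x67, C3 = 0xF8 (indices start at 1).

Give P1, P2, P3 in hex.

P1 = 0xA2, P2 = 0x74, P3 = 0x0C

CBC decryption: P_i = D(K, C_i) ⊕ C_{i−1}, with C_{0} = IV.
P1: D(K, 0x80) = 0x13; 0x13 ⊕ 0xB1 = 0xA2.
P2: D(K, 0x67) = 0xF4; 0xF4 ⊕ 0x80 = 0x74.
P3: D(K, 0xF8) = 0x6B; 0x6B ⊕ 0x67 = 0x0C.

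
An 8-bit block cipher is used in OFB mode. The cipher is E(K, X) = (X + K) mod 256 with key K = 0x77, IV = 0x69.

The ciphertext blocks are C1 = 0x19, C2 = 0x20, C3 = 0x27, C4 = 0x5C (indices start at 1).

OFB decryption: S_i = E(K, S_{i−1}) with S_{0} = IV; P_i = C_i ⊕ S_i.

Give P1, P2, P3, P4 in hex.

P1 = 0xF9, P2 = 0x77, P3 = 0xE9, P4 = 0x19

P1: S = E(K, 0x69) = 0xE0; 0x19 ⊕ 0xE0 = 0xF9.
P2: S = E(K, 0xE0) = 0x57; 0x20 ⊕ 0x57 = 0x77.
P3: S = E(K, 0x57) = 0xCE; 0x27 ⊕ 0xCE = 0xE9.
P4: S = E(K, 0xCE) = 0x45; 0x5C ⊕ 0x45 = 0x19.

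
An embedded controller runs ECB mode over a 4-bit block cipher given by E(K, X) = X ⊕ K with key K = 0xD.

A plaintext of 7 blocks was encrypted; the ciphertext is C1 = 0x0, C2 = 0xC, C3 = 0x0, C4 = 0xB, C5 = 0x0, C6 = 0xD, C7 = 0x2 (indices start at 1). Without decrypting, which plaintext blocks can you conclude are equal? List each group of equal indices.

ECB encrypts each block independently with the same key, so equal ciphertext blocks imply equal plaintext blocks.
C1 = C3 = C5 = 0x0, so P1 = P3 = P5.

P1 = P3 = P5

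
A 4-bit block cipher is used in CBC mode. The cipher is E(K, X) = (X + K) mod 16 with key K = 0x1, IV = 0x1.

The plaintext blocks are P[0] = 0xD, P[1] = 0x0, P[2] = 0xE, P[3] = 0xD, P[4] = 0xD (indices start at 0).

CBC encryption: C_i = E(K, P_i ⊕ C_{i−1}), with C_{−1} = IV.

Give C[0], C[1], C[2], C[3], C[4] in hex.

C[0]: P[0] ⊕ 0x1 = 0xC; E(K, 0xC) = 0xD.
C[1]: P[1] ⊕ 0xD = 0xD; E(K, 0xD) = 0xE.
C[2]: P[2] ⊕ 0xE = 0x0; E(K, 0x0) = 0x1.
C[3]: P[3] ⊕ 0x1 = 0xC; E(K, 0xC) = 0xD.
C[4]: P[4] ⊕ 0xD = 0x0; E(K, 0x0) = 0x1.

C[0] = 0xD, C[1] = 0xE, C[2] = 0x1, C[3] = 0xD, C[4] = 0x1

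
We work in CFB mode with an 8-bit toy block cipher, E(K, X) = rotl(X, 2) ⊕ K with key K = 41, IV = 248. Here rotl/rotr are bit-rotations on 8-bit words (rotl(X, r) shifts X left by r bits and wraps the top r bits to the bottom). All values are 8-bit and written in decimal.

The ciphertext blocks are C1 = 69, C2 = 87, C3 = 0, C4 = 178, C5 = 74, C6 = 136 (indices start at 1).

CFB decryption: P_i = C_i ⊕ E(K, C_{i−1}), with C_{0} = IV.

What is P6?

P6: E(K, 74) = 0; 136 ⊕ 0 = 136.

P6 = 136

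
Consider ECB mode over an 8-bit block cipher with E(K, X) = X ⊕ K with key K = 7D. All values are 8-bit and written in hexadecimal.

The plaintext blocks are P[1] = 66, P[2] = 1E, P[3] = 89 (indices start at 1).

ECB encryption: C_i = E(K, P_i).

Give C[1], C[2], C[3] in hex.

C[1] = 1B, C[2] = 63, C[3] = F4

C[1]: E(K, 66) = 1B.
C[2]: E(K, 1E) = 63.
C[3]: E(K, 89) = F4.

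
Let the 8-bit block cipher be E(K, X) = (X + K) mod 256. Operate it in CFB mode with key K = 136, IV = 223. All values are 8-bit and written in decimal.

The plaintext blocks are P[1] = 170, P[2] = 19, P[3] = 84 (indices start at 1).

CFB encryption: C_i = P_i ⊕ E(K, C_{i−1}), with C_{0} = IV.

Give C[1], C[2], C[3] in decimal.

C[1] = 205, C[2] = 70, C[3] = 154

C[1]: E(K, 223) = 103; 170 ⊕ 103 = 205.
C[2]: E(K, 205) = 85; 19 ⊕ 85 = 70.
C[3]: E(K, 70) = 206; 84 ⊕ 206 = 154.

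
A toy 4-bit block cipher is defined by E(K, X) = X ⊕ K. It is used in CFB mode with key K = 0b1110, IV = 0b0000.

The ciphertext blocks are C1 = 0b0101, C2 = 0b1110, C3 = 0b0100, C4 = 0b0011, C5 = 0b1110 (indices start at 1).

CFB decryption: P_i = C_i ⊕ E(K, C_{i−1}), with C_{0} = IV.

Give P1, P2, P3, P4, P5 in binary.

P1 = 0b1011, P2 = 0b0101, P3 = 0b0100, P4 = 0b1001, P5 = 0b0011

P1: E(K, 0b0000) = 0b1110; 0b0101 ⊕ 0b1110 = 0b1011.
P2: E(K, 0b0101) = 0b1011; 0b1110 ⊕ 0b1011 = 0b0101.
P3: E(K, 0b1110) = 0b0000; 0b0100 ⊕ 0b0000 = 0b0100.
P4: E(K, 0b0100) = 0b1010; 0b0011 ⊕ 0b1010 = 0b1001.
P5: E(K, 0b0011) = 0b1101; 0b1110 ⊕ 0b1101 = 0b0011.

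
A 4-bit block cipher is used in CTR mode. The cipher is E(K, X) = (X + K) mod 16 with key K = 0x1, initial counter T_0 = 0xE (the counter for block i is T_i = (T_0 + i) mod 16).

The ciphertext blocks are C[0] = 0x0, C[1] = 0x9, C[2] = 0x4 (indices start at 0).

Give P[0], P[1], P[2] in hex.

P[0] = 0xF, P[1] = 0x9, P[2] = 0x5

CTR decryption: S_i = E(K, T_i) where T_i is the counter for block i; P_i = C_i ⊕ S_i.
P[0]: T = 0xE, S = E(K, T) = 0xF; 0x0 ⊕ 0xF = 0xF.
P[1]: T = 0xF, S = E(K, T) = 0x0; 0x9 ⊕ 0x0 = 0x9.
P[2]: T = 0x0, S = E(K, T) = 0x1; 0x4 ⊕ 0x1 = 0x5.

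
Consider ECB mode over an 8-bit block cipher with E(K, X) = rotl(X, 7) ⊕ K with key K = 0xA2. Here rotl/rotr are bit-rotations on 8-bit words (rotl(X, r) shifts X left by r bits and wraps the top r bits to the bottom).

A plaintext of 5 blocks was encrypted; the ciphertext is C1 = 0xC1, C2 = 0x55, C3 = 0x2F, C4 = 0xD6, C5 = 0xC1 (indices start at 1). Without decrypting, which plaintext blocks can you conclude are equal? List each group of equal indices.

ECB encrypts each block independently with the same key, so equal ciphertext blocks imply equal plaintext blocks.
C1 = C5 = 0xC1, so P1 = P5.

P1 = P5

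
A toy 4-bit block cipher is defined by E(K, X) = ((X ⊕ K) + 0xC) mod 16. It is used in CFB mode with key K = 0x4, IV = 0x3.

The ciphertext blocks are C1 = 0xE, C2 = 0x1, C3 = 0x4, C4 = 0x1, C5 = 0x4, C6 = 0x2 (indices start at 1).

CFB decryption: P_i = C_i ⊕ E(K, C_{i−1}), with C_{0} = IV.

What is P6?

P6: E(K, 0x4) = 0xC; 0x2 ⊕ 0xC = 0xE.

P6 = 0xE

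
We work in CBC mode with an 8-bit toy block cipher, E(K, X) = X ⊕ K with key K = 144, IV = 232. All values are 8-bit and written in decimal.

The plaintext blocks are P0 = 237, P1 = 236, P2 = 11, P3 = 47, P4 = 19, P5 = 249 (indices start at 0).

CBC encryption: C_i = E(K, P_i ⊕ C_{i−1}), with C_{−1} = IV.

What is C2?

C0: P0 ⊕ 232 = 5; E(K, 5) = 149.
C1: P1 ⊕ 149 = 121; E(K, 121) = 233.
C2: P2 ⊕ 233 = 226; E(K, 226) = 114.

C2 = 114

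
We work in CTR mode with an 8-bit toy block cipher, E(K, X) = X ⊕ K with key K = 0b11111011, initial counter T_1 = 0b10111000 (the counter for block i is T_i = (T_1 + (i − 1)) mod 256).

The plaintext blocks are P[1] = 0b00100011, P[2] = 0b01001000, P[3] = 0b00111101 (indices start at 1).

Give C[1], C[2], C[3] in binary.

CTR encryption: S_i = E(K, T_i) where T_i is the counter for block i; C_i = P_i ⊕ S_i.
C[1]: T = 0b10111000, S = E(K, T) = 0b01000011; 0b00100011 ⊕ 0b01000011 = 0b01100000.
C[2]: T = 0b10111001, S = E(K, T) = 0b01000010; 0b01001000 ⊕ 0b01000010 = 0b00001010.
C[3]: T = 0b10111010, S = E(K, T) = 0b01000001; 0b00111101 ⊕ 0b01000001 = 0b01111100.

C[1] = 0b01100000, C[2] = 0b00001010, C[3] = 0b01111100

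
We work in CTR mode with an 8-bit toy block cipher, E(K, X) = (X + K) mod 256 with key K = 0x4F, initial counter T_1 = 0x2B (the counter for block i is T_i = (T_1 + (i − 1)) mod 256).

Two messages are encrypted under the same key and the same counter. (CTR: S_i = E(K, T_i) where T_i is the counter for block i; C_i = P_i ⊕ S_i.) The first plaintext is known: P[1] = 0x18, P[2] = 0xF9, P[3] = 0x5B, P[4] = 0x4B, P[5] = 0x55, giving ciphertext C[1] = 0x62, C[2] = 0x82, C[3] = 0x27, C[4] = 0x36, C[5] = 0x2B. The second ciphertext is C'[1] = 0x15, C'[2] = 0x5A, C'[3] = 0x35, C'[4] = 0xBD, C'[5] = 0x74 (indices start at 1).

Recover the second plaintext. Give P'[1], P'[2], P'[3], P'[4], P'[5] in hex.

P'[1] = 0x6F, P'[2] = 0x21, P'[3] = 0x49, P'[4] = 0xC0, P'[5] = 0x0A

In CTR with a reused counter, both messages share the same keystream S_i, so C_i ⊕ C'_i = P_i ⊕ P'_i and thus P'_i = P_i ⊕ C_i ⊕ C'_i.
P'[1]: 0x18 ⊕ 0x62 ⊕ 0x15 = 0x6F.
P'[2]: 0xF9 ⊕ 0x82 ⊕ 0x5A = 0x21.
P'[3]: 0x5B ⊕ 0x27 ⊕ 0x35 = 0x49.
P'[4]: 0x4B ⊕ 0x36 ⊕ 0xBD = 0xC0.
P'[5]: 0x55 ⊕ 0x2B ⊕ 0x74 = 0x0A.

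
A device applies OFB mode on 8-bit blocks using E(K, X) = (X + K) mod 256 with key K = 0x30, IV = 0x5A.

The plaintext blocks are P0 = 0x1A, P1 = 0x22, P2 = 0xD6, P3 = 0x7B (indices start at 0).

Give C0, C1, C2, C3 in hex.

C0 = 0x90, C1 = 0x98, C2 = 0x3C, C3 = 0x61

OFB encryption: S_i = E(K, S_{i−1}) with S_{−1} = IV; C_i = P_i ⊕ S_i.
C0: S = E(K, 0x5A) = 0x8A; 0x1A ⊕ 0x8A = 0x90.
C1: S = E(K, 0x8A) = 0xBA; 0x22 ⊕ 0xBA = 0x98.
C2: S = E(K, 0xBA) = 0xEA; 0xD6 ⊕ 0xEA = 0x3C.
C3: S = E(K, 0xEA) = 0x1A; 0x7B ⊕ 0x1A = 0x61.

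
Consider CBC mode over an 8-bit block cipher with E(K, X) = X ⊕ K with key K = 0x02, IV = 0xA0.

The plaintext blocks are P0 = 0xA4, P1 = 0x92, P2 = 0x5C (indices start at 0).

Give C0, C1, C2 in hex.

CBC encryption: C_i = E(K, P_i ⊕ C_{i−1}), with C_{−1} = IV.
C0: P0 ⊕ 0xA0 = 0x04; E(K, 0x04) = 0x06.
C1: P1 ⊕ 0x06 = 0x94; E(K, 0x94) = 0x96.
C2: P2 ⊕ 0x96 = 0xCA; E(K, 0xCA) = 0xC8.

C0 = 0x06, C1 = 0x96, C2 = 0xC8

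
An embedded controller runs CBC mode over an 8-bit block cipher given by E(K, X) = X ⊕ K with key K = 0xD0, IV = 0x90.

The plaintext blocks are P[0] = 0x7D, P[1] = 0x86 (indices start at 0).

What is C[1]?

CBC encryption: C_i = E(K, P_i ⊕ C_{i−1}), with C_{−1} = IV.
C[0]: P[0] ⊕ 0x90 = 0xED; E(K, 0xED) = 0x3D.
C[1]: P[1] ⊕ 0x3D = 0xBB; E(K, 0xBB) = 0x6B.

C[1] = 0x6B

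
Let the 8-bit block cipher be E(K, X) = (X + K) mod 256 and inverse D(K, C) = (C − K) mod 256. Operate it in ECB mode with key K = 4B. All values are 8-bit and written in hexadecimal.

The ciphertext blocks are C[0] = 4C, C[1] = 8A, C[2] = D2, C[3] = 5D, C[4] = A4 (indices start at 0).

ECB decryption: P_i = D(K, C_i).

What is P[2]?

P[2]: D(K, D2) = 87.

P[2] = 87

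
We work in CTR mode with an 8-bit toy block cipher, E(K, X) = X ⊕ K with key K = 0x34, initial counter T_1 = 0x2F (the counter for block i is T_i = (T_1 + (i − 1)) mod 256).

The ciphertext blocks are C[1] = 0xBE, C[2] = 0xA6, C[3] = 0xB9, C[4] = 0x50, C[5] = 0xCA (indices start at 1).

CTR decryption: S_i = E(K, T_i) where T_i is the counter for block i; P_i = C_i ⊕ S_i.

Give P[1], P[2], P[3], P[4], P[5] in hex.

P[1] = 0xA5, P[2] = 0xA2, P[3] = 0xBC, P[4] = 0x56, P[5] = 0xCD

P[1]: T = 0x2F, S = E(K, T) = 0x1B; 0xBE ⊕ 0x1B = 0xA5.
P[2]: T = 0x30, S = E(K, T) = 0x04; 0xA6 ⊕ 0x04 = 0xA2.
P[3]: T = 0x31, S = E(K, T) = 0x05; 0xB9 ⊕ 0x05 = 0xBC.
P[4]: T = 0x32, S = E(K, T) = 0x06; 0x50 ⊕ 0x06 = 0x56.
P[5]: T = 0x33, S = E(K, T) = 0x07; 0xCA ⊕ 0x07 = 0xCD.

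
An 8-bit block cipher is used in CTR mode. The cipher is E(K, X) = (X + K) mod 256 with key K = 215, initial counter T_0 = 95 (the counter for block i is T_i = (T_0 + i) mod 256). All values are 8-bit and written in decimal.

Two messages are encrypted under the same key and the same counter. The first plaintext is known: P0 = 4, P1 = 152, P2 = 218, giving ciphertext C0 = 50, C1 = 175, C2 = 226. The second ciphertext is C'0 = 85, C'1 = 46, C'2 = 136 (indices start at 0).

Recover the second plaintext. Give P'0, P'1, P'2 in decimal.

P'0 = 99, P'1 = 25, P'2 = 176

In CTR with a reused counter, both messages share the same keystream S_i, so C_i ⊕ C'_i = P_i ⊕ P'_i and thus P'_i = P_i ⊕ C_i ⊕ C'_i.
P'0: 4 ⊕ 50 ⊕ 85 = 99.
P'1: 152 ⊕ 175 ⊕ 46 = 25.
P'2: 218 ⊕ 226 ⊕ 136 = 176.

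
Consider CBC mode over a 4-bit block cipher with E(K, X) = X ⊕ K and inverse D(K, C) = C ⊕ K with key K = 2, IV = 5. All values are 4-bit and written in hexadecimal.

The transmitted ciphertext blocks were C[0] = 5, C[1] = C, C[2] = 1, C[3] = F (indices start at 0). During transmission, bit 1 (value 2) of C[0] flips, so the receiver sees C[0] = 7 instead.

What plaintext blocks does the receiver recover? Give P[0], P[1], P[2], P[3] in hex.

P[0] = 0, P[1] = 9, P[2] = F, P[3] = C

CBC decryption: P_i = D(K, C_i) ⊕ C_{i−1}, with C_{−1} = IV.
Only C[0] changed, to 7. In CBC, a change in C_i garbles P_i and flips the same bit in P_{i+1}. Decrypting the received ciphertext:
P[0]: D(K, 7) = 5; 5 ⊕ 5 = 0.
P[1]: D(K, C) = E; E ⊕ 7 = 9.
P[2]: D(K, 1) = 3; 3 ⊕ C = F.
P[3]: D(K, F) = D; D ⊕ 1 = C.
Blocks that differ from the original plaintext: P[0], P[1].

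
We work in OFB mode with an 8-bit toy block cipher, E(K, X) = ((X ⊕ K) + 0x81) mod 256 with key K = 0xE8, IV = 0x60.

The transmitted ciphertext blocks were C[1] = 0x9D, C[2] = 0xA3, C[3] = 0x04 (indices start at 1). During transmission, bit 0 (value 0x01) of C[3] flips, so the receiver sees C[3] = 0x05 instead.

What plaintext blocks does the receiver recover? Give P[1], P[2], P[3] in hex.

OFB decryption: S_i = E(K, S_{i−1}) with S_{0} = IV; P_i = C_i ⊕ S_i.
Only C[3] changed, to 0x05. In OFB, a change in C_i flips the same bit in P_i only; the keystream is unaffected. Decrypting the received ciphertext:
P[1]: S = E(K, 0x60) = 0x09; 0x9D ⊕ 0x09 = 0x94.
P[2]: S = E(K, 0x09) = 0x62; 0xA3 ⊕ 0x62 = 0xC1.
P[3]: S = E(K, 0x62) = 0x0B; 0x05 ⊕ 0x0B = 0x0E.
Blocks that differ from the original plaintext: P[3].

P[1] = 0x94, P[2] = 0xC1, P[3] = 0x0E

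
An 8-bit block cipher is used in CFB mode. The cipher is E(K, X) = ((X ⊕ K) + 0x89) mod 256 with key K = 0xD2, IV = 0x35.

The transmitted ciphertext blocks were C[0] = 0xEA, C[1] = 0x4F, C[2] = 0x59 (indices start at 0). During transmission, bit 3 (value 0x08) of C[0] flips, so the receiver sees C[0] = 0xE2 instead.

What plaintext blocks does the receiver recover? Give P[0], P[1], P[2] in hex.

CFB decryption: P_i = C_i ⊕ E(K, C_{i−1}), with C_{−1} = IV.
Only C[0] changed, to 0xE2. In CFB, a change in C_i flips the same bit in P_i and garbles P_{i+1}. Decrypting the received ciphertext:
P[0]: E(K, 0x35) = 0x70; 0xE2 ⊕ 0x70 = 0x92.
P[1]: E(K, 0xE2) = 0xB9; 0x4F ⊕ 0xB9 = 0xF6.
P[2]: E(K, 0x4F) = 0x26; 0x59 ⊕ 0x26 = 0x7F.
Blocks that differ from the original plaintext: P[0], P[1].

P[0] = 0x92, P[1] = 0xF6, P[2] = 0x7F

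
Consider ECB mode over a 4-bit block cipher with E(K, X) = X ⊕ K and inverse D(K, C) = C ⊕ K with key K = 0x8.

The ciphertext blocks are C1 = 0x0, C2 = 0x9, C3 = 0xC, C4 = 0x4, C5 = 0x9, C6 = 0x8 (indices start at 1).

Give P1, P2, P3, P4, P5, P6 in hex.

P1 = 0x8, P2 = 0x1, P3 = 0x4, P4 = 0xC, P5 = 0x1, P6 = 0x0

ECB decryption: P_i = D(K, C_i).
P1: D(K, 0x0) = 0x8.
P2: D(K, 0x9) = 0x1.
P3: D(K, 0xC) = 0x4.
P4: D(K, 0x4) = 0xC.
P5: D(K, 0x9) = 0x1.
P6: D(K, 0x8) = 0x0.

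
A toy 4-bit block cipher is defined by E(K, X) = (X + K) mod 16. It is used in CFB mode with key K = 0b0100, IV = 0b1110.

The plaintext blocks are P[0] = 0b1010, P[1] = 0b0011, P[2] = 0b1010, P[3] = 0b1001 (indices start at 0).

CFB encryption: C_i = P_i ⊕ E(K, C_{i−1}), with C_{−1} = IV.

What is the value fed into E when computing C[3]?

C[0]: E(K, 0b1110) = 0b0010; 0b1010 ⊕ 0b0010 = 0b1000.
C[1]: E(K, 0b1000) = 0b1100; 0b0011 ⊕ 0b1100 = 0b1111.
C[2]: E(K, 0b1111) = 0b0011; 0b1010 ⊕ 0b0011 = 0b1001.
C[3]: E(K, 0b1001) = 0b1101; 0b1001 ⊕ 0b1101 = 0b0100.
So the input to E for block [3] is 0b1001.

0b1001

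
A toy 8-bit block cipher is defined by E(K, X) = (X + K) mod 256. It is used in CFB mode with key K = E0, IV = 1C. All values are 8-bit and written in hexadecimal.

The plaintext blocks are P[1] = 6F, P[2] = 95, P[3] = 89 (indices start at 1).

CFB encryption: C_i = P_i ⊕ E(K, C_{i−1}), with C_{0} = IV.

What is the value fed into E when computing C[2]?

C[1]: E(K, 1C) = FC; 6F ⊕ FC = 93.
C[2]: E(K, 93) = 73; 95 ⊕ 73 = E6.
So the input to E for block [2] is 93.

93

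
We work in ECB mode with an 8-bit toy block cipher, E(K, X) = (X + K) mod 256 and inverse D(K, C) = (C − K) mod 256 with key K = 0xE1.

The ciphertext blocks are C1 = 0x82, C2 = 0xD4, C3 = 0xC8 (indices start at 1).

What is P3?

ECB decryption: P_i = D(K, C_i).
P3: D(K, 0xC8) = 0xE7.

P3 = 0xE7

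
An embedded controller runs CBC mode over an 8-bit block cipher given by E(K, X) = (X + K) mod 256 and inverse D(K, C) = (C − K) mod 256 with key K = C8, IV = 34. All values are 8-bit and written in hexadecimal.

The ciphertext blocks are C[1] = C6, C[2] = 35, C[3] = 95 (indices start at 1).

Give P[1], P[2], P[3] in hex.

P[1] = CA, P[2] = AB, P[3] = F8

CBC decryption: P_i = D(K, C_i) ⊕ C_{i−1}, with C_{0} = IV.
P[1]: D(K, C6) = FE; FE ⊕ 34 = CA.
P[2]: D(K, 35) = 6D; 6D ⊕ C6 = AB.
P[3]: D(K, 95) = CD; CD ⊕ 35 = F8.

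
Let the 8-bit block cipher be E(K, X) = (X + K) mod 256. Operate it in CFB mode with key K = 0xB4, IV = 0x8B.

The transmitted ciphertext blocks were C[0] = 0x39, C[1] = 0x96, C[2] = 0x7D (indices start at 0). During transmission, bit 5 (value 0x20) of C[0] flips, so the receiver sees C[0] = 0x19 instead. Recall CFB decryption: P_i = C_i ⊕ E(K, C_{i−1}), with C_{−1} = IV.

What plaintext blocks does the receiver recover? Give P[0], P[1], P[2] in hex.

P[0] = 0x26, P[1] = 0x5B, P[2] = 0x37

Only C[0] changed, to 0x19. In CFB, a change in C_i flips the same bit in P_i and garbles P_{i+1}. Decrypting the received ciphertext:
P[0]: E(K, 0x8B) = 0x3F; 0x19 ⊕ 0x3F = 0x26.
P[1]: E(K, 0x19) = 0xCD; 0x96 ⊕ 0xCD = 0x5B.
P[2]: E(K, 0x96) = 0x4A; 0x7D ⊕ 0x4A = 0x37.
Blocks that differ from the original plaintext: P[0], P[1].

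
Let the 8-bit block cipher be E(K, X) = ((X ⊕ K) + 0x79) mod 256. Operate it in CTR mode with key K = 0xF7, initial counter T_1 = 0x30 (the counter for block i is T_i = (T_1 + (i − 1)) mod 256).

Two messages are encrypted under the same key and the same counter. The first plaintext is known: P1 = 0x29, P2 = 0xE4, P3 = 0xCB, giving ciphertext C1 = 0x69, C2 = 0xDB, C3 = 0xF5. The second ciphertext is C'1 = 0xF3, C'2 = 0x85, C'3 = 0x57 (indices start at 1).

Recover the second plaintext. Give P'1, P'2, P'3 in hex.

In CTR with a reused counter, both messages share the same keystream S_i, so C_i ⊕ C'_i = P_i ⊕ P'_i and thus P'_i = P_i ⊕ C_i ⊕ C'_i.
P'1: 0x29 ⊕ 0x69 ⊕ 0xF3 = 0xB3.
P'2: 0xE4 ⊕ 0xDB ⊕ 0x85 = 0xBA.
P'3: 0xCB ⊕ 0xF5 ⊕ 0x57 = 0x69.

P'1 = 0xB3, P'2 = 0xBA, P'3 = 0x69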